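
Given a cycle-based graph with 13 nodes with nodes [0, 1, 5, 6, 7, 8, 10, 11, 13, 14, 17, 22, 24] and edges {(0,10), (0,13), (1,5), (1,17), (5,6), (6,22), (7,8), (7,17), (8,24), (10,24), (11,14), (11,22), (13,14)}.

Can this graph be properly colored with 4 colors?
Yes, G is 4-colorable

A valid 4-coloring: color 1: [0, 5, 14, 17, 22, 24]; color 2: [1, 6, 7, 10, 11, 13]; color 3: [8].
(χ(G) = 3 ≤ 4.)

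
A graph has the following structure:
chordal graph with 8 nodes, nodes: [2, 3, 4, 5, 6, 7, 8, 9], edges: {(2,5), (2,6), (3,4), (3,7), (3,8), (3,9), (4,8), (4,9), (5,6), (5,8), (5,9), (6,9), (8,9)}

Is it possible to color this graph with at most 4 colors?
Yes, G is 4-colorable

A valid 4-coloring: color 1: [2, 7, 9]; color 2: [3, 5]; color 3: [6, 8]; color 4: [4].
(χ(G) = 4 ≤ 4.)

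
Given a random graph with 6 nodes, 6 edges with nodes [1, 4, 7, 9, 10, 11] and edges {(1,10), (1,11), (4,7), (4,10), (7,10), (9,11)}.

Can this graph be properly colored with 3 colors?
Yes, G is 3-colorable

A valid 3-coloring: color 1: [10, 11]; color 2: [1, 4, 9]; color 3: [7].
(χ(G) = 3 ≤ 3.)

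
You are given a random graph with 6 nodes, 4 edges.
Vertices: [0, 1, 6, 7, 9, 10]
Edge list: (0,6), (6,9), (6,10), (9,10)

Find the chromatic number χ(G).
Clique number ω(G) = 3 (lower bound: χ ≥ ω).
The clique on [6, 9, 10] has size 3, forcing χ ≥ 3, and the coloring below uses 3 colors, so χ(G) = 3.
A valid 3-coloring: color 1: [1, 6, 7]; color 2: [0, 9]; color 3: [10].

χ(G) = 3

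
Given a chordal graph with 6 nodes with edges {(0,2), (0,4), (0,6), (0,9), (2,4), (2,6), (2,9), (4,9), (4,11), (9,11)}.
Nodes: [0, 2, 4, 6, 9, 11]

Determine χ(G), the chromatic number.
Clique number ω(G) = 4 (lower bound: χ ≥ ω).
The clique on [0, 2, 4, 9] has size 4, forcing χ ≥ 4, and the coloring below uses 4 colors, so χ(G) = 4.
A valid 4-coloring: color 1: [0, 11]; color 2: [2]; color 3: [4, 6]; color 4: [9].

χ(G) = 4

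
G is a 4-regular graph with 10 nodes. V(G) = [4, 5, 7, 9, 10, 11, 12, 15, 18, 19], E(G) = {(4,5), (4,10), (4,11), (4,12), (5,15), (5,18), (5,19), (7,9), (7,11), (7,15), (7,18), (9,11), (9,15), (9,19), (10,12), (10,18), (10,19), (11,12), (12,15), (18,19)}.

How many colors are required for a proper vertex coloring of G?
χ(G) = 4

Clique number ω(G) = 3 (lower bound: χ ≥ ω).
Suppose a proper 3-coloring c exists. The clique [4, 10, 12] takes 3 distinct colors; by symmetry let c(4) = 1, c(10) = 2, c(12) = 3.
- Vertex 11: neighbors [4, 12] already have colors [1, 3] ⇒ c(11) = 2.
- Vertex 5: neighbors [4] already have colors [1]; try each remaining color.
- Case c(5) = 2:
  - Vertex 15: neighbors [5, 12] already have colors [2, 3] ⇒ c(15) = 1.
  - Vertex 7: neighbors [15, 11] already have colors [1, 2] ⇒ c(7) = 3.
  - Vertex 9: neighbors [15, 11, 7] already have colors [1, 2, 3] — all 3 colors blocked. Contradiction.
- Case c(5) = 3:
  - Vertex 18: neighbors [10, 5] already have colors [2, 3] ⇒ c(18) = 1.
  - Vertex 19: neighbors [18, 10, 5] already have colors [1, 2, 3] — all 3 colors blocked. Contradiction.
Every case ends in a contradiction, so G has no proper 3-coloring (χ ≥ 4).
The coloring below uses 4 colors, so χ(G) = 4.
A valid 4-coloring: color 1: [4, 7, 19]; color 2: [10, 11, 15]; color 3: [5, 9, 12]; color 4: [18].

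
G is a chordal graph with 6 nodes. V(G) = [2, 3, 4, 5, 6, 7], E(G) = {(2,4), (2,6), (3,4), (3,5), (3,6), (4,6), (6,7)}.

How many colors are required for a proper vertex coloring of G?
Clique number ω(G) = 3 (lower bound: χ ≥ ω).
The clique on [2, 4, 6] has size 3, forcing χ ≥ 3, and the coloring below uses 3 colors, so χ(G) = 3.
A valid 3-coloring: color 1: [5, 6]; color 2: [4, 7]; color 3: [2, 3].

χ(G) = 3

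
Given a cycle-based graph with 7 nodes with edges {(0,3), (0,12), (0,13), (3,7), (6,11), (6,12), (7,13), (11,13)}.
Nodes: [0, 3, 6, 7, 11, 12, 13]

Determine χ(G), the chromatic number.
χ(G) = 3

Clique number ω(G) = 2 (lower bound: χ ≥ ω).
Odd cycle [11, 6, 12, 0, 13] needs 3 colors (χ ≥ 3).
The coloring below uses 3 colors, so χ(G) = 3.
A valid 3-coloring: color 1: [3, 6, 13]; color 2: [0, 7, 11]; color 3: [12].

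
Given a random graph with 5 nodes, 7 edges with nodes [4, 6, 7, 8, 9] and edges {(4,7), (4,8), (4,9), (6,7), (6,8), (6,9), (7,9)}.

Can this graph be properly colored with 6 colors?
A valid 6-coloring: color 1: [8, 9]; color 2: [4, 6]; color 3: [7].
(χ(G) = 3 ≤ 6.)

Yes, G is 6-colorable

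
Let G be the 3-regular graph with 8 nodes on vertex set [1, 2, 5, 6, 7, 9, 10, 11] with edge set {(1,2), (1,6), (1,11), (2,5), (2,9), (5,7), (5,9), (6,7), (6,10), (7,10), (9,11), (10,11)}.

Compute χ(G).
χ(G) = 3

Clique number ω(G) = 3 (lower bound: χ ≥ ω).
The clique on [2, 5, 9] has size 3, forcing χ ≥ 3, and the coloring below uses 3 colors, so χ(G) = 3.
A valid 3-coloring: color 1: [1, 9, 10]; color 2: [2, 7, 11]; color 3: [5, 6].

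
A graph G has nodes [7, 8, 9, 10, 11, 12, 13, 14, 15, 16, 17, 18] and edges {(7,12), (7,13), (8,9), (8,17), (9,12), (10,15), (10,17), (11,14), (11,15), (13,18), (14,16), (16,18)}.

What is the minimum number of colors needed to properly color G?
Clique number ω(G) = 2 (lower bound: χ ≥ ω).
The graph is bipartite (no odd cycle), so 2 colors suffice: χ(G) = 2.
A valid 2-coloring: color 1: [8, 10, 11, 12, 13, 16]; color 2: [7, 9, 14, 15, 17, 18].

χ(G) = 2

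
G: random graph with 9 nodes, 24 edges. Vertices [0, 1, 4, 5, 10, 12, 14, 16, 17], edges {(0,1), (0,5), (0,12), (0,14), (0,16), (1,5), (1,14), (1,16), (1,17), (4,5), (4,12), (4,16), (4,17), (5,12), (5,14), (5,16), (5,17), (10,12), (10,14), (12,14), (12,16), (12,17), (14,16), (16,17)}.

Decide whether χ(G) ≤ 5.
Yes, G is 5-colorable

A valid 5-coloring: color 1: [5, 10]; color 2: [1, 12]; color 3: [16]; color 4: [14, 17]; color 5: [0, 4].
(χ(G) = 5 ≤ 5.)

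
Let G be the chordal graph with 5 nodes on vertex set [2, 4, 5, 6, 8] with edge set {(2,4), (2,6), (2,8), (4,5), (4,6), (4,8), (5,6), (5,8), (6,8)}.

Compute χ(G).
χ(G) = 4

Clique number ω(G) = 4 (lower bound: χ ≥ ω).
The clique on [2, 4, 6, 8] has size 4, forcing χ ≥ 4, and the coloring below uses 4 colors, so χ(G) = 4.
A valid 4-coloring: color 1: [6]; color 2: [8]; color 3: [4]; color 4: [2, 5].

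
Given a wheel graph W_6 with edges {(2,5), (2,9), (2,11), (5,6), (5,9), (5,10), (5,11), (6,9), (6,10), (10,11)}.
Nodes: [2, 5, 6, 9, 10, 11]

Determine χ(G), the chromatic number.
χ(G) = 4

Clique number ω(G) = 3 (lower bound: χ ≥ ω).
Odd cycle [11, 10, 6, 9, 2] needs 3 colors (χ ≥ 3).
Vertex 5 is adjacent to every vertex of [2, 6, 9, 10, 11], which already need 3 colors among themselves, so 5 needs a new color (χ ≥ 4).
The coloring below uses 4 colors, so χ(G) = 4.
A valid 4-coloring: color 1: [5]; color 2: [9, 11]; color 3: [2, 10]; color 4: [6].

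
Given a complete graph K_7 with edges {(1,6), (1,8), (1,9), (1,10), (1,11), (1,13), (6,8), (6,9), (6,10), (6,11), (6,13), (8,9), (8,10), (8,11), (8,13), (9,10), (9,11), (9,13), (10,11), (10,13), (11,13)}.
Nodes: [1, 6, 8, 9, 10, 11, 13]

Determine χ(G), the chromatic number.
χ(G) = 7

Clique number ω(G) = 7 (lower bound: χ ≥ ω).
The clique on [1, 6, 8, 9, 10, 11, 13] has size 7, forcing χ ≥ 7, and the coloring below uses 7 colors, so χ(G) = 7.
A valid 7-coloring: color 1: [6]; color 2: [1]; color 3: [10]; color 4: [13]; color 5: [8]; color 6: [9]; color 7: [11].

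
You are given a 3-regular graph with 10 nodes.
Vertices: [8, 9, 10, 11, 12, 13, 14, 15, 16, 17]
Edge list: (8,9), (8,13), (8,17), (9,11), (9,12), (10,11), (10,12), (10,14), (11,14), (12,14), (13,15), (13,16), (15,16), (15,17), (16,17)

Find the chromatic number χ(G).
χ(G) = 3

Clique number ω(G) = 3 (lower bound: χ ≥ ω).
The clique on [10, 11, 14] has size 3, forcing χ ≥ 3, and the coloring below uses 3 colors, so χ(G) = 3.
A valid 3-coloring: color 1: [8, 11, 12, 15]; color 2: [9, 13, 14, 17]; color 3: [10, 16].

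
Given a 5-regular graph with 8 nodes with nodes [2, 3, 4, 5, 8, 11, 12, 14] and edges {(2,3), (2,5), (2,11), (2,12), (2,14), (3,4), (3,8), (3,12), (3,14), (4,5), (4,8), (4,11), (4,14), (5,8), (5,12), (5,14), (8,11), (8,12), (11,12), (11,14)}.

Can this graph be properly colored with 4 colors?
A valid 4-coloring: color 1: [8, 14]; color 2: [3, 5, 11]; color 3: [2, 4]; color 4: [12].
(χ(G) = 4 ≤ 4.)

Yes, G is 4-colorable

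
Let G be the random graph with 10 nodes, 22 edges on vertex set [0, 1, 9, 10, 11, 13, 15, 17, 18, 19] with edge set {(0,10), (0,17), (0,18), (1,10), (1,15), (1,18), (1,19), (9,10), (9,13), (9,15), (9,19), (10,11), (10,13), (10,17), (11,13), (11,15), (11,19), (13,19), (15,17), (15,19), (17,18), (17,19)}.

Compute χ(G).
Clique number ω(G) = 3 (lower bound: χ ≥ ω).
The clique on [9, 13, 19] has size 3, forcing χ ≥ 3, and the coloring below uses 3 colors, so χ(G) = 3.
A valid 3-coloring: color 1: [10, 18, 19]; color 2: [1, 9, 11, 17]; color 3: [0, 13, 15].

χ(G) = 3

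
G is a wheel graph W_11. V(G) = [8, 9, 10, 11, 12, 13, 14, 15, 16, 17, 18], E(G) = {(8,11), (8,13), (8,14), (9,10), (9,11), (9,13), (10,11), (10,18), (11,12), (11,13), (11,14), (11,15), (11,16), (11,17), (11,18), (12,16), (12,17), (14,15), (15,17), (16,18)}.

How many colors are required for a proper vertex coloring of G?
χ(G) = 3

Clique number ω(G) = 3 (lower bound: χ ≥ ω).
The clique on [8, 11, 13] has size 3, forcing χ ≥ 3, and the coloring below uses 3 colors, so χ(G) = 3.
A valid 3-coloring: color 1: [11]; color 2: [10, 13, 14, 16, 17]; color 3: [8, 9, 12, 15, 18].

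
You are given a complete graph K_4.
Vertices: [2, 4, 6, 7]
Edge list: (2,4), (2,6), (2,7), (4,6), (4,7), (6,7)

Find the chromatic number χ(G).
χ(G) = 4

Clique number ω(G) = 4 (lower bound: χ ≥ ω).
The clique on [2, 4, 6, 7] has size 4, forcing χ ≥ 4, and the coloring below uses 4 colors, so χ(G) = 4.
A valid 4-coloring: color 1: [7]; color 2: [6]; color 3: [4]; color 4: [2].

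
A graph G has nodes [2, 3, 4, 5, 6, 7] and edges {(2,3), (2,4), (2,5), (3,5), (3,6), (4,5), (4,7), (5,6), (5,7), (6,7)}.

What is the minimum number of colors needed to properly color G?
χ(G) = 4

Clique number ω(G) = 3 (lower bound: χ ≥ ω).
Odd cycle [4, 2, 3, 6, 7] needs 3 colors (χ ≥ 3).
Vertex 5 is adjacent to every vertex of [2, 3, 4, 6, 7], which already need 3 colors among themselves, so 5 needs a new color (χ ≥ 4).
The coloring below uses 4 colors, so χ(G) = 4.
A valid 4-coloring: color 1: [5]; color 2: [4, 6]; color 3: [2, 7]; color 4: [3].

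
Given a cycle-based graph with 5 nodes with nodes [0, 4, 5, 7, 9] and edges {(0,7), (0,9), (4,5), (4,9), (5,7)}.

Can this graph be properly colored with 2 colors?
Odd cycle [7, 5, 4, 9, 0] needs 3 colors (χ ≥ 3).
Hence χ(G) ≥ 3 > 2, so no proper 2-coloring exists.

No, G is not 2-colorable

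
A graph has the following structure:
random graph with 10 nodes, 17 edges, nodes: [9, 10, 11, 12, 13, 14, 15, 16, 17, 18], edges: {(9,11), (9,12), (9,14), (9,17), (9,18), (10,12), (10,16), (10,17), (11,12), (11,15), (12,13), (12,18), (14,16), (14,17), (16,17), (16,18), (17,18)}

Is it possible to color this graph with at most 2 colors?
The clique on vertices [9, 17, 18] has size 3 > 2, so it alone needs 3 colors.

No, G is not 2-colorable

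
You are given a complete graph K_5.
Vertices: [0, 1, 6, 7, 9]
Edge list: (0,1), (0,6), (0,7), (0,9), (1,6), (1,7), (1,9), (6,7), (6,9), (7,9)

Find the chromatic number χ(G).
Clique number ω(G) = 5 (lower bound: χ ≥ ω).
The clique on [0, 1, 6, 7, 9] has size 5, forcing χ ≥ 5, and the coloring below uses 5 colors, so χ(G) = 5.
A valid 5-coloring: color 1: [1]; color 2: [7]; color 3: [6]; color 4: [0]; color 5: [9].

χ(G) = 5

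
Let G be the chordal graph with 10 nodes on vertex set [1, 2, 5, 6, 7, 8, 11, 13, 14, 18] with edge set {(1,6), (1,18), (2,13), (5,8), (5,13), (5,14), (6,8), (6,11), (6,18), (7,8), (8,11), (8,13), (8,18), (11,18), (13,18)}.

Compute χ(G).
Clique number ω(G) = 4 (lower bound: χ ≥ ω).
The clique on [6, 8, 11, 18] has size 4, forcing χ ≥ 4, and the coloring below uses 4 colors, so χ(G) = 4.
A valid 4-coloring: color 1: [1, 2, 8, 14]; color 2: [5, 7, 18]; color 3: [6, 13]; color 4: [11].

χ(G) = 4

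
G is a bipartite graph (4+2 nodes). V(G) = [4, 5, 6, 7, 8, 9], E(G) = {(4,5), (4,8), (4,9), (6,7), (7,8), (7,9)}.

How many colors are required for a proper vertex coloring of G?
χ(G) = 2

Clique number ω(G) = 2 (lower bound: χ ≥ ω).
The graph is bipartite (no odd cycle), so 2 colors suffice: χ(G) = 2.
A valid 2-coloring: color 1: [4, 7]; color 2: [5, 6, 8, 9].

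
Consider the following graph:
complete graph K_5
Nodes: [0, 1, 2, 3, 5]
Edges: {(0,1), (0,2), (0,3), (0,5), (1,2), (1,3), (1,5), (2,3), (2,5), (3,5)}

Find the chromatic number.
χ(G) = 5

Clique number ω(G) = 5 (lower bound: χ ≥ ω).
The clique on [0, 1, 2, 3, 5] has size 5, forcing χ ≥ 5, and the coloring below uses 5 colors, so χ(G) = 5.
A valid 5-coloring: color 1: [0]; color 2: [2]; color 3: [1]; color 4: [3]; color 5: [5].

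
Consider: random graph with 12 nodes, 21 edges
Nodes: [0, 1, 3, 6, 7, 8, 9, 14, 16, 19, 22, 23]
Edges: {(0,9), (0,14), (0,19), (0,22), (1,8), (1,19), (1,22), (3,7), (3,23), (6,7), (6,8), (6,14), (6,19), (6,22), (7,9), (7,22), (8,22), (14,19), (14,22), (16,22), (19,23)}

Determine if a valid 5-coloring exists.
Yes, G is 5-colorable

A valid 5-coloring: color 1: [3, 9, 19, 22]; color 2: [0, 1, 6, 16, 23]; color 3: [7, 8, 14].
(χ(G) = 3 ≤ 5.)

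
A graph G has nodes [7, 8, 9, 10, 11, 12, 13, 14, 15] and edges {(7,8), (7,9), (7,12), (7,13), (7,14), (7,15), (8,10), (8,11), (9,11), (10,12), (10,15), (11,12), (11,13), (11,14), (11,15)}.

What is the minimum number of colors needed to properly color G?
χ(G) = 2

Clique number ω(G) = 2 (lower bound: χ ≥ ω).
The graph is bipartite (no odd cycle), so 2 colors suffice: χ(G) = 2.
A valid 2-coloring: color 1: [7, 10, 11]; color 2: [8, 9, 12, 13, 14, 15].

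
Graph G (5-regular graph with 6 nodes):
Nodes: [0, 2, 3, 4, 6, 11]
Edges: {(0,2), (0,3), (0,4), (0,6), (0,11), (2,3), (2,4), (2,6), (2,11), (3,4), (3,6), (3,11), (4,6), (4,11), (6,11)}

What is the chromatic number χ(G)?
Clique number ω(G) = 6 (lower bound: χ ≥ ω).
The clique on [0, 2, 3, 4, 6, 11] has size 6, forcing χ ≥ 6, and the coloring below uses 6 colors, so χ(G) = 6.
A valid 6-coloring: color 1: [4]; color 2: [2]; color 3: [11]; color 4: [3]; color 5: [0]; color 6: [6].

χ(G) = 6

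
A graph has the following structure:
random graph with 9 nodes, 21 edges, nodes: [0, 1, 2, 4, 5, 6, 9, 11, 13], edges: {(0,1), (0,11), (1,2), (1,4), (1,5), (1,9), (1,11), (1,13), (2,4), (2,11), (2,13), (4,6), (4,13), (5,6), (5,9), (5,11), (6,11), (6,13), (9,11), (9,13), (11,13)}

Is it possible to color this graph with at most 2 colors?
No, G is not 2-colorable

The clique on vertices [1, 5, 9, 11] has size 4 > 2, so it alone needs 4 colors.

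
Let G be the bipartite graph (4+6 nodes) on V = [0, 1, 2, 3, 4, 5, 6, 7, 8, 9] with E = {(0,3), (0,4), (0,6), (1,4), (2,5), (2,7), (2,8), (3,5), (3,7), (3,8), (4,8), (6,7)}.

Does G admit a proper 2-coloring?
A valid 2-coloring: color 1: [2, 3, 4, 6, 9]; color 2: [0, 1, 5, 7, 8].
(χ(G) = 2 ≤ 2.)

Yes, G is 2-colorable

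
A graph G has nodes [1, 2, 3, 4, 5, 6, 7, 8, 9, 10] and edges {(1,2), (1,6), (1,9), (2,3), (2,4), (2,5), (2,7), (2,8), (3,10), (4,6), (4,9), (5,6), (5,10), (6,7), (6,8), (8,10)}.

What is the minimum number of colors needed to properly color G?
χ(G) = 2

Clique number ω(G) = 2 (lower bound: χ ≥ ω).
The graph is bipartite (no odd cycle), so 2 colors suffice: χ(G) = 2.
A valid 2-coloring: color 1: [2, 6, 9, 10]; color 2: [1, 3, 4, 5, 7, 8].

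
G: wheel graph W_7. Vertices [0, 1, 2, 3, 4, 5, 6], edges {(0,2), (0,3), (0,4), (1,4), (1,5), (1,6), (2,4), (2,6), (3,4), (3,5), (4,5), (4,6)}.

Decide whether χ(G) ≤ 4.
A valid 4-coloring: color 1: [4]; color 2: [0, 5, 6]; color 3: [1, 2, 3].
(χ(G) = 3 ≤ 4.)

Yes, G is 4-colorable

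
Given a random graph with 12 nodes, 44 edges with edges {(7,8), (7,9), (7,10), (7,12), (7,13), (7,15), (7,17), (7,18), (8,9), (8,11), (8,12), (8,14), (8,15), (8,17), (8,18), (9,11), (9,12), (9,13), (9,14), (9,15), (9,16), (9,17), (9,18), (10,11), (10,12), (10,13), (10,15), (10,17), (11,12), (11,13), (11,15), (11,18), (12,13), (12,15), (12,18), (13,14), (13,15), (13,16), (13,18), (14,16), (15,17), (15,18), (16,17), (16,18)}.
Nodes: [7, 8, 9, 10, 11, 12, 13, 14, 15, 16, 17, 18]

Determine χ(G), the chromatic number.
Clique number ω(G) = 6 (lower bound: χ ≥ ω).
The clique on [8, 9, 11, 12, 15, 18] has size 6, forcing χ ≥ 6, and the coloring below uses 6 colors, so χ(G) = 6.
A valid 6-coloring: color 1: [9, 10]; color 2: [8, 13]; color 3: [15, 16]; color 4: [12, 14, 17]; color 5: [18]; color 6: [7, 11].

χ(G) = 6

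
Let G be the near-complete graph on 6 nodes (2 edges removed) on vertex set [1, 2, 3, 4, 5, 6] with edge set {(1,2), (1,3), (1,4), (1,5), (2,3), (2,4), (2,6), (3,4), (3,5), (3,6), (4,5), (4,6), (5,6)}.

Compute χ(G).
Clique number ω(G) = 4 (lower bound: χ ≥ ω).
The clique on [1, 2, 3, 4] has size 4, forcing χ ≥ 4, and the coloring below uses 4 colors, so χ(G) = 4.
A valid 4-coloring: color 1: [3]; color 2: [4]; color 3: [1, 6]; color 4: [2, 5].

χ(G) = 4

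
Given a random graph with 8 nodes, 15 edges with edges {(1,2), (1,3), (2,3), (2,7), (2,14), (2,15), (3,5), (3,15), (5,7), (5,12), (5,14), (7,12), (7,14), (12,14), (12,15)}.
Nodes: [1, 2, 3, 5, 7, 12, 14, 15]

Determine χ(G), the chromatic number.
χ(G) = 4

Clique number ω(G) = 4 (lower bound: χ ≥ ω).
The clique on [5, 7, 12, 14] has size 4, forcing χ ≥ 4, and the coloring below uses 4 colors, so χ(G) = 4.
A valid 4-coloring: color 1: [2, 5]; color 2: [1, 7, 15]; color 3: [3, 14]; color 4: [12].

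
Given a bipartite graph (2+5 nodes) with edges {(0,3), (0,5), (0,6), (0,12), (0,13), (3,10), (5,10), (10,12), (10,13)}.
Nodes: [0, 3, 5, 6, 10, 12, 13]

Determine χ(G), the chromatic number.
χ(G) = 2

Clique number ω(G) = 2 (lower bound: χ ≥ ω).
The graph is bipartite (no odd cycle), so 2 colors suffice: χ(G) = 2.
A valid 2-coloring: color 1: [0, 10]; color 2: [3, 5, 6, 12, 13].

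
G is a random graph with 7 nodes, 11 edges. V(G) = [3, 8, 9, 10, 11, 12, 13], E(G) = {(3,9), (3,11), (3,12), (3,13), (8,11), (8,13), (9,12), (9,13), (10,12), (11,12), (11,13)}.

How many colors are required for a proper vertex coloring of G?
Clique number ω(G) = 3 (lower bound: χ ≥ ω).
The clique on [8, 11, 13] has size 3, forcing χ ≥ 3, and the coloring below uses 3 colors, so χ(G) = 3.
A valid 3-coloring: color 1: [12, 13]; color 2: [9, 10, 11]; color 3: [3, 8].

χ(G) = 3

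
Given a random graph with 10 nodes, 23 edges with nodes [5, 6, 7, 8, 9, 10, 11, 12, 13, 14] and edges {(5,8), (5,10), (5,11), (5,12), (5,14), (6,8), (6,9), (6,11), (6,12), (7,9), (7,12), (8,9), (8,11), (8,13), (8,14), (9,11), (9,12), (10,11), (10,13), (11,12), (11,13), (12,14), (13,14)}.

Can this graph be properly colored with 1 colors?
The clique on vertices [6, 8, 9, 11] has size 4 > 1, so it alone needs 4 colors.

No, G is not 1-colorable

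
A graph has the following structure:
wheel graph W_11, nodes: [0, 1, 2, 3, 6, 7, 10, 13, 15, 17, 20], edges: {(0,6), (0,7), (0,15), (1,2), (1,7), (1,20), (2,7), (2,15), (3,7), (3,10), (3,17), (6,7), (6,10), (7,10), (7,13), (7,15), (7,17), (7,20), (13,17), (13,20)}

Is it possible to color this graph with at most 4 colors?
A valid 4-coloring: color 1: [7]; color 2: [1, 3, 6, 13, 15]; color 3: [0, 2, 10, 17, 20].
(χ(G) = 3 ≤ 4.)

Yes, G is 4-colorable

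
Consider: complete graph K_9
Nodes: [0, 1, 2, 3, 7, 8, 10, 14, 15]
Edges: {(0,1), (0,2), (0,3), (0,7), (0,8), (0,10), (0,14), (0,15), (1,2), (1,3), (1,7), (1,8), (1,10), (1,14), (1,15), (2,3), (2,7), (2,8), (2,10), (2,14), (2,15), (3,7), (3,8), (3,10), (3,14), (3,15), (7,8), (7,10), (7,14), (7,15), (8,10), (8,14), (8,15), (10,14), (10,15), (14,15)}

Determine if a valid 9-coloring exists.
A valid 9-coloring: color 1: [1]; color 2: [15]; color 3: [10]; color 4: [14]; color 5: [7]; color 6: [0]; color 7: [3]; color 8: [2]; color 9: [8].
(χ(G) = 9 ≤ 9.)

Yes, G is 9-colorable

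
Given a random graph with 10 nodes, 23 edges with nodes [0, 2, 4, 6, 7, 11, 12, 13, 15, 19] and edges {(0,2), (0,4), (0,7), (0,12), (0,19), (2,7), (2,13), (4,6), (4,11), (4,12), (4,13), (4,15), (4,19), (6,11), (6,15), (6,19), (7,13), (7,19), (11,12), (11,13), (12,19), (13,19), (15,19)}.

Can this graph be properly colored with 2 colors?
No, G is not 2-colorable

The clique on vertices [0, 4, 12, 19] has size 4 > 2, so it alone needs 4 colors.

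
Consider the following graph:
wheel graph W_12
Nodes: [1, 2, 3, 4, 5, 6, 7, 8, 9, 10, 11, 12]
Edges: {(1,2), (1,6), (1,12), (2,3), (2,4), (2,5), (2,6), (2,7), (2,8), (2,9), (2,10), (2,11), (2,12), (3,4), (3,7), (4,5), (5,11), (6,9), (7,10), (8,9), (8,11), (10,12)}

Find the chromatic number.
Clique number ω(G) = 3 (lower bound: χ ≥ ω).
Odd cycle [1, 6, 9, 8, 11, 5, 4, 3, 7, 10, 12] needs 3 colors (χ ≥ 3).
Vertex 2 is adjacent to every vertex of [1, 3, 4, 5, 6, 7, 8, 9, 10, 11, 12], which already need 3 colors among themselves, so 2 needs a new color (χ ≥ 4).
The coloring below uses 4 colors, so χ(G) = 4.
A valid 4-coloring: color 1: [2]; color 2: [1, 4, 9, 10, 11]; color 3: [3, 5, 6, 8, 12]; color 4: [7].

χ(G) = 4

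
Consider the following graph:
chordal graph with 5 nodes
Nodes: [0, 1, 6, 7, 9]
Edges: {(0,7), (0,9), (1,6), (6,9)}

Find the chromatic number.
Clique number ω(G) = 2 (lower bound: χ ≥ ω).
The graph is bipartite (no odd cycle), so 2 colors suffice: χ(G) = 2.
A valid 2-coloring: color 1: [0, 6]; color 2: [1, 7, 9].

χ(G) = 2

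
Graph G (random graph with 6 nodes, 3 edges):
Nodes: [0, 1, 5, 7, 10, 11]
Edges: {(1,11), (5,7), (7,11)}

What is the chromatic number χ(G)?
χ(G) = 2

Clique number ω(G) = 2 (lower bound: χ ≥ ω).
The graph is bipartite (no odd cycle), so 2 colors suffice: χ(G) = 2.
A valid 2-coloring: color 1: [0, 1, 7, 10]; color 2: [5, 11].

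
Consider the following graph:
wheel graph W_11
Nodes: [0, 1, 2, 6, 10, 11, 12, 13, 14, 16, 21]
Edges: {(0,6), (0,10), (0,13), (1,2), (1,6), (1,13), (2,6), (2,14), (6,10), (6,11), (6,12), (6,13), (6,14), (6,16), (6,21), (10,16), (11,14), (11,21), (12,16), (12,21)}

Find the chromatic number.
χ(G) = 3

Clique number ω(G) = 3 (lower bound: χ ≥ ω).
The clique on [0, 6, 10] has size 3, forcing χ ≥ 3, and the coloring below uses 3 colors, so χ(G) = 3.
A valid 3-coloring: color 1: [6]; color 2: [0, 1, 14, 16, 21]; color 3: [2, 10, 11, 12, 13].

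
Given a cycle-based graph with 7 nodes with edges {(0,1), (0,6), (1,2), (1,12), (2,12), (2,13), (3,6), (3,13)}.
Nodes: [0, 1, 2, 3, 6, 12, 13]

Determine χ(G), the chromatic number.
χ(G) = 3

Clique number ω(G) = 3 (lower bound: χ ≥ ω).
The clique on [1, 2, 12] has size 3, forcing χ ≥ 3, and the coloring below uses 3 colors, so χ(G) = 3.
A valid 3-coloring: color 1: [1, 6, 13]; color 2: [0, 2, 3]; color 3: [12].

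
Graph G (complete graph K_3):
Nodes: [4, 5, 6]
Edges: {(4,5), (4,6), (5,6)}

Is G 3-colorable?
A valid 3-coloring: color 1: [6]; color 2: [4]; color 3: [5].
(χ(G) = 3 ≤ 3.)

Yes, G is 3-colorable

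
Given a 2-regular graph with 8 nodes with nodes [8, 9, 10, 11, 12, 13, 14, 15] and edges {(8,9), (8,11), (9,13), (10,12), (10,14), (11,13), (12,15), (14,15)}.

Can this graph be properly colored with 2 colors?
A valid 2-coloring: color 1: [9, 11, 12, 14]; color 2: [8, 10, 13, 15].
(χ(G) = 2 ≤ 2.)

Yes, G is 2-colorable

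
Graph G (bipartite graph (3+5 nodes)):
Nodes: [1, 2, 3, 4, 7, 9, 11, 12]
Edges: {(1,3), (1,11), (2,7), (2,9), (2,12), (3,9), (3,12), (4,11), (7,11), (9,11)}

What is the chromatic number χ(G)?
Clique number ω(G) = 2 (lower bound: χ ≥ ω).
The graph is bipartite (no odd cycle), so 2 colors suffice: χ(G) = 2.
A valid 2-coloring: color 1: [2, 3, 11]; color 2: [1, 4, 7, 9, 12].

χ(G) = 2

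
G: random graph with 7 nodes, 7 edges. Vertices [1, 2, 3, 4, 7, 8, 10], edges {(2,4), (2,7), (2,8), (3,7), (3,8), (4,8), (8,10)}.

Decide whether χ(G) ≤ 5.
Yes, G is 5-colorable

A valid 5-coloring: color 1: [1, 7, 8]; color 2: [2, 3, 10]; color 3: [4].
(χ(G) = 3 ≤ 5.)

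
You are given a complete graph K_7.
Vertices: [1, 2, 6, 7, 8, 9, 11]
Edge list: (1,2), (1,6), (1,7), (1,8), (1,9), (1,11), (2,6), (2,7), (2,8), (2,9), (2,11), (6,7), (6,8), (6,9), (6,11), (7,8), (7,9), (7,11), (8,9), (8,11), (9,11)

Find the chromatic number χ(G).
Clique number ω(G) = 7 (lower bound: χ ≥ ω).
The clique on [1, 2, 6, 7, 8, 9, 11] has size 7, forcing χ ≥ 7, and the coloring below uses 7 colors, so χ(G) = 7.
A valid 7-coloring: color 1: [1]; color 2: [7]; color 3: [9]; color 4: [8]; color 5: [2]; color 6: [6]; color 7: [11].

χ(G) = 7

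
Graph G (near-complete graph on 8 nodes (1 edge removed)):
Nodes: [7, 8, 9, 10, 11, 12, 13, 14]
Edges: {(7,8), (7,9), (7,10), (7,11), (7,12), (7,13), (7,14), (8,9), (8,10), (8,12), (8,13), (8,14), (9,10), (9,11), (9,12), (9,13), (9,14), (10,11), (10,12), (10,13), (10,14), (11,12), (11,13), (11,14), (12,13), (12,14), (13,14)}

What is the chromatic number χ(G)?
χ(G) = 7

Clique number ω(G) = 7 (lower bound: χ ≥ ω).
The clique on [7, 8, 9, 10, 12, 13, 14] has size 7, forcing χ ≥ 7, and the coloring below uses 7 colors, so χ(G) = 7.
A valid 7-coloring: color 1: [14]; color 2: [13]; color 3: [9]; color 4: [10]; color 5: [12]; color 6: [7]; color 7: [8, 11].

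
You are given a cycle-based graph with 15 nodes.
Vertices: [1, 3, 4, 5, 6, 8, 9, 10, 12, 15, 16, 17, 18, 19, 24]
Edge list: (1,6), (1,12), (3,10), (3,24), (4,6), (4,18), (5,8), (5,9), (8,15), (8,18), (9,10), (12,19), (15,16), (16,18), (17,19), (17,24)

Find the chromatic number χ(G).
χ(G) = 3

Clique number ω(G) = 2 (lower bound: χ ≥ ω).
Odd cycle [1, 6, 4, 18, 8, 5, 9, 10, 3, 24, 17, 19, 12] needs 3 colors (χ ≥ 3).
The coloring below uses 3 colors, so χ(G) = 3.
A valid 3-coloring: color 1: [5, 6, 10, 12, 15, 18, 24]; color 2: [1, 3, 4, 8, 9, 16, 19]; color 3: [17].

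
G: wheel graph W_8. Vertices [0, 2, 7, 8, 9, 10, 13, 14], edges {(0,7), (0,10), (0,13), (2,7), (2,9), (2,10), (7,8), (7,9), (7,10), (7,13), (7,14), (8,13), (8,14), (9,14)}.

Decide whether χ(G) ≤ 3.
No, G is not 3-colorable

Odd cycle [13, 8, 14, 9, 2, 10, 0] needs 3 colors (χ ≥ 3).
Vertex 7 is adjacent to every vertex of [0, 2, 8, 9, 10, 13, 14], which already need 3 colors among themselves, so 7 needs a new color (χ ≥ 4).
Hence χ(G) ≥ 4 > 3, so no proper 3-coloring exists.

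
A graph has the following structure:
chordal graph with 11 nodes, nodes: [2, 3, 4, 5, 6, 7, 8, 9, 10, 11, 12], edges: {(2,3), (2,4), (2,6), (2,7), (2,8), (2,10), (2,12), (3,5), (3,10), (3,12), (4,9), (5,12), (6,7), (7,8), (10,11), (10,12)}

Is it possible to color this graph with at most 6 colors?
Yes, G is 6-colorable

A valid 6-coloring: color 1: [2, 5, 9, 11]; color 2: [4, 7, 10]; color 3: [6, 8, 12]; color 4: [3].
(χ(G) = 4 ≤ 6.)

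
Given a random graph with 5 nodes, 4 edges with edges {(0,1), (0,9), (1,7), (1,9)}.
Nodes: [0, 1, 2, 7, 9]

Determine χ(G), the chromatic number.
Clique number ω(G) = 3 (lower bound: χ ≥ ω).
The clique on [0, 1, 9] has size 3, forcing χ ≥ 3, and the coloring below uses 3 colors, so χ(G) = 3.
A valid 3-coloring: color 1: [1, 2]; color 2: [7, 9]; color 3: [0].

χ(G) = 3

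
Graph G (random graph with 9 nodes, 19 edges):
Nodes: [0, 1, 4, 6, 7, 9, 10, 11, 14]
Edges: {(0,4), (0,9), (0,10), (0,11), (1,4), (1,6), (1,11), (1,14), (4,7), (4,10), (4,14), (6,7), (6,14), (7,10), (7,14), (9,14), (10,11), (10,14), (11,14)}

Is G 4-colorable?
A valid 4-coloring: color 1: [0, 14]; color 2: [6, 9, 10]; color 3: [4, 11]; color 4: [1, 7].
(χ(G) = 4 ≤ 4.)

Yes, G is 4-colorable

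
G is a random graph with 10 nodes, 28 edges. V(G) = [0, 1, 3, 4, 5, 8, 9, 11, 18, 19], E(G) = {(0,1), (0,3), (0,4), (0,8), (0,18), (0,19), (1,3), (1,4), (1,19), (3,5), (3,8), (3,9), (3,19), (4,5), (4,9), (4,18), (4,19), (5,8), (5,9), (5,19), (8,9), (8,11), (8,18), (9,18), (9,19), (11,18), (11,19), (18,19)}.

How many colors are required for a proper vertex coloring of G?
χ(G) = 4

Clique number ω(G) = 4 (lower bound: χ ≥ ω).
The clique on [3, 5, 8, 9] has size 4, forcing χ ≥ 4, and the coloring below uses 4 colors, so χ(G) = 4.
A valid 4-coloring: color 1: [8, 19]; color 2: [1, 5, 18]; color 3: [3, 4, 11]; color 4: [0, 9].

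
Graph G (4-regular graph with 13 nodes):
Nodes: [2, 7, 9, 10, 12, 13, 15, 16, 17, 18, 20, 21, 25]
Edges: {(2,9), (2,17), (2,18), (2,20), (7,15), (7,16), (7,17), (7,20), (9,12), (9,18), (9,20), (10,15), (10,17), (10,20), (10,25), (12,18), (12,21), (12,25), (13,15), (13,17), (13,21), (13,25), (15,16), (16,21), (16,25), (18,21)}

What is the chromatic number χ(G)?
χ(G) = 3

Clique number ω(G) = 3 (lower bound: χ ≥ ω).
The clique on [2, 9, 18] has size 3, forcing χ ≥ 3, and the coloring below uses 3 colors, so χ(G) = 3.
A valid 3-coloring: color 1: [2, 7, 10, 12, 13]; color 2: [9, 15, 17, 21, 25]; color 3: [16, 18, 20].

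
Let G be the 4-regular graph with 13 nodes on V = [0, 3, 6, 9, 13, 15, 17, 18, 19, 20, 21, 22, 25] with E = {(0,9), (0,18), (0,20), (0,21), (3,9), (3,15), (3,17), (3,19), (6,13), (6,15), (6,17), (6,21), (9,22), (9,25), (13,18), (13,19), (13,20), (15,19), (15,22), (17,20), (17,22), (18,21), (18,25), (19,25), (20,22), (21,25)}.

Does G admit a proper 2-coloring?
No, G is not 2-colorable

The clique on vertices [0, 18, 21] has size 3 > 2, so it alone needs 3 colors.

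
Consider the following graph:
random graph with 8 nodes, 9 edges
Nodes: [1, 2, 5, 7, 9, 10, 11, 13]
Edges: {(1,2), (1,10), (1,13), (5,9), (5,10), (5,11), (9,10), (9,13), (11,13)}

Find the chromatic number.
χ(G) = 3

Clique number ω(G) = 3 (lower bound: χ ≥ ω).
The clique on [5, 9, 10] has size 3, forcing χ ≥ 3, and the coloring below uses 3 colors, so χ(G) = 3.
A valid 3-coloring: color 1: [1, 5, 7]; color 2: [2, 10, 13]; color 3: [9, 11].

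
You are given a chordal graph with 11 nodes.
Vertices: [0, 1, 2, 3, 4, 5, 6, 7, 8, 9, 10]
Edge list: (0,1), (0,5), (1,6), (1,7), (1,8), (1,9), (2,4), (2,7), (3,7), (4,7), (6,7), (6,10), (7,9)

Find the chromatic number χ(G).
χ(G) = 3

Clique number ω(G) = 3 (lower bound: χ ≥ ω).
The clique on [1, 7, 9] has size 3, forcing χ ≥ 3, and the coloring below uses 3 colors, so χ(G) = 3.
A valid 3-coloring: color 1: [0, 7, 8, 10]; color 2: [1, 2, 3, 5]; color 3: [4, 6, 9].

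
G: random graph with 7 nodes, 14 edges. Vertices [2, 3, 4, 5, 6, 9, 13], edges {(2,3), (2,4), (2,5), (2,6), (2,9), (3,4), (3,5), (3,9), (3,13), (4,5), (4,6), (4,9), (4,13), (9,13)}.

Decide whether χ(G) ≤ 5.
Yes, G is 5-colorable

A valid 5-coloring: color 1: [4]; color 2: [3, 6]; color 3: [2, 13]; color 4: [5, 9].
(χ(G) = 4 ≤ 5.)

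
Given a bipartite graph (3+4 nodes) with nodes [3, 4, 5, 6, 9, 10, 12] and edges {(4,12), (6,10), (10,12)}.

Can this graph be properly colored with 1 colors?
No, G is not 1-colorable

Edge (4,12) forces its endpoints to differ, so 1 color is not enough.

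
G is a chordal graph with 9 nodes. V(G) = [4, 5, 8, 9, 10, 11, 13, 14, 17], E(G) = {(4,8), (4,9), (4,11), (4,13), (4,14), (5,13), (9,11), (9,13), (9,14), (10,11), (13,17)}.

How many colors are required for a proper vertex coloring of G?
χ(G) = 3

Clique number ω(G) = 3 (lower bound: χ ≥ ω).
The clique on [4, 9, 11] has size 3, forcing χ ≥ 3, and the coloring below uses 3 colors, so χ(G) = 3.
A valid 3-coloring: color 1: [4, 5, 10, 17]; color 2: [8, 9]; color 3: [11, 13, 14].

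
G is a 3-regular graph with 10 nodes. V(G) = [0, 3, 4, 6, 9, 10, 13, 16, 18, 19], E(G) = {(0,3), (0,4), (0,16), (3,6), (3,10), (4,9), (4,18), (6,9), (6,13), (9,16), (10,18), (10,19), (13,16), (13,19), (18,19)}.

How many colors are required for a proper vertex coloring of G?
χ(G) = 3

Clique number ω(G) = 3 (lower bound: χ ≥ ω).
The clique on [10, 18, 19] has size 3, forcing χ ≥ 3, and the coloring below uses 3 colors, so χ(G) = 3.
A valid 3-coloring: color 1: [3, 4, 16, 19]; color 2: [0, 9, 13, 18]; color 3: [6, 10].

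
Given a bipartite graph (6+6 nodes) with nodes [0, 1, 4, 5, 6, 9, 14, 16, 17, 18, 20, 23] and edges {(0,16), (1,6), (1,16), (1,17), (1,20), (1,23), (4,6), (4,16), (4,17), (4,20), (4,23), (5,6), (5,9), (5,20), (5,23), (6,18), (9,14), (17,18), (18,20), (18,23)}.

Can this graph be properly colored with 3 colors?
A valid 3-coloring: color 1: [0, 1, 4, 5, 14, 18]; color 2: [6, 9, 16, 17, 20, 23].
(χ(G) = 2 ≤ 3.)

Yes, G is 3-colorable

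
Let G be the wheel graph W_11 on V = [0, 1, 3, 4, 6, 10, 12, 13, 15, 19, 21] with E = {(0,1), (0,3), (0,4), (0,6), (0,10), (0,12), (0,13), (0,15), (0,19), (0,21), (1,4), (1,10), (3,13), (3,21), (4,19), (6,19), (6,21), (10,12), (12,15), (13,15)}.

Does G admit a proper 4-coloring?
A valid 4-coloring: color 1: [0]; color 2: [1, 12, 13, 19, 21]; color 3: [3, 4, 6, 10, 15].
(χ(G) = 3 ≤ 4.)

Yes, G is 4-colorable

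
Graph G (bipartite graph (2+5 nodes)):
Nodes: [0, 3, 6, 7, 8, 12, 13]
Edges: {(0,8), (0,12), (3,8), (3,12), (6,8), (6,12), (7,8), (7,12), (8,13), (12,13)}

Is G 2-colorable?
Yes, G is 2-colorable

A valid 2-coloring: color 1: [8, 12]; color 2: [0, 3, 6, 7, 13].
(χ(G) = 2 ≤ 2.)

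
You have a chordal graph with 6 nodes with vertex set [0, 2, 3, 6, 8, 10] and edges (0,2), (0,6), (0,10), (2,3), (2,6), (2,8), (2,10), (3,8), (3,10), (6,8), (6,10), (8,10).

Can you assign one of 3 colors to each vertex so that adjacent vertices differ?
No, G is not 3-colorable

The clique on vertices [0, 2, 6, 10] has size 4 > 3, so it alone needs 4 colors.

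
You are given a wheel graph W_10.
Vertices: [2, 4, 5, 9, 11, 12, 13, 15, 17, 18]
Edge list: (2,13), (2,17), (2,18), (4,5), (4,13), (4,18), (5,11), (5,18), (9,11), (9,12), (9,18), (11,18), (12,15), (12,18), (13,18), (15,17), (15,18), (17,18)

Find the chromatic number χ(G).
χ(G) = 4

Clique number ω(G) = 3 (lower bound: χ ≥ ω).
Odd cycle [13, 2, 17, 15, 12, 9, 11, 5, 4] needs 3 colors (χ ≥ 3).
Vertex 18 is adjacent to every vertex of [2, 4, 5, 9, 11, 12, 13, 15, 17], which already need 3 colors among themselves, so 18 needs a new color (χ ≥ 4).
The coloring below uses 4 colors, so χ(G) = 4.
A valid 4-coloring: color 1: [18]; color 2: [5, 12, 13, 17]; color 3: [2, 4, 9, 15]; color 4: [11].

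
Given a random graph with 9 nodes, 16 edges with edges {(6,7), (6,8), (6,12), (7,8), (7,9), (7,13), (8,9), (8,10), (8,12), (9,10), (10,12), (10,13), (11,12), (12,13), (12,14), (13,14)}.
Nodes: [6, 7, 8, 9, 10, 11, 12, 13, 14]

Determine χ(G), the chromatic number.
Clique number ω(G) = 3 (lower bound: χ ≥ ω).
Odd cycle [9, 10, 12, 6, 7] needs 3 colors (χ ≥ 3).
Vertex 8 is adjacent to every vertex of [6, 7, 9, 10, 12], which already need 3 colors among themselves, so 8 needs a new color (χ ≥ 4).
The coloring below uses 4 colors, so χ(G) = 4.
A valid 4-coloring: color 1: [9, 12]; color 2: [8, 11, 13]; color 3: [6, 10, 14]; color 4: [7].

χ(G) = 4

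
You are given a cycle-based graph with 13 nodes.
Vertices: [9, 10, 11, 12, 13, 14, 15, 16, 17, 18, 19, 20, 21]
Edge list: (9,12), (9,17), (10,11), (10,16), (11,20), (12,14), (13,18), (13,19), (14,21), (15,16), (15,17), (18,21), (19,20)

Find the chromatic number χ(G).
χ(G) = 3

Clique number ω(G) = 2 (lower bound: χ ≥ ω).
Odd cycle [21, 18, 13, 19, 20, 11, 10, 16, 15, 17, 9, 12, 14] needs 3 colors (χ ≥ 3).
The coloring below uses 3 colors, so χ(G) = 3.
A valid 3-coloring: color 1: [10, 12, 13, 15, 20, 21]; color 2: [11, 14, 16, 17, 18, 19]; color 3: [9].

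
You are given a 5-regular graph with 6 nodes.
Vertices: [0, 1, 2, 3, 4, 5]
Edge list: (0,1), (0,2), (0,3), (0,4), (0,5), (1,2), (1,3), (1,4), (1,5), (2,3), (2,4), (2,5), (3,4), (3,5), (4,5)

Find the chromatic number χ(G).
Clique number ω(G) = 6 (lower bound: χ ≥ ω).
The clique on [0, 1, 2, 3, 4, 5] has size 6, forcing χ ≥ 6, and the coloring below uses 6 colors, so χ(G) = 6.
A valid 6-coloring: color 1: [4]; color 2: [2]; color 3: [1]; color 4: [0]; color 5: [5]; color 6: [3].

χ(G) = 6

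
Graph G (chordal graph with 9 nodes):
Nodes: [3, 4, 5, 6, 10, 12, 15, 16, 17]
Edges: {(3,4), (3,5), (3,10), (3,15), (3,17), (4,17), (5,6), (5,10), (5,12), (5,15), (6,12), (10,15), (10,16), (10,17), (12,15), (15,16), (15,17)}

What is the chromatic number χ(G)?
χ(G) = 4

Clique number ω(G) = 4 (lower bound: χ ≥ ω).
The clique on [3, 10, 15, 17] has size 4, forcing χ ≥ 4, and the coloring below uses 4 colors, so χ(G) = 4.
A valid 4-coloring: color 1: [4, 6, 15]; color 2: [10, 12]; color 3: [3, 16]; color 4: [5, 17].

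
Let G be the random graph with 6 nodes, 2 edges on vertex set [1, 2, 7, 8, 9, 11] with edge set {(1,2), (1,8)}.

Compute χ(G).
χ(G) = 2

Clique number ω(G) = 2 (lower bound: χ ≥ ω).
The graph is bipartite (no odd cycle), so 2 colors suffice: χ(G) = 2.
A valid 2-coloring: color 1: [1, 7, 9, 11]; color 2: [2, 8].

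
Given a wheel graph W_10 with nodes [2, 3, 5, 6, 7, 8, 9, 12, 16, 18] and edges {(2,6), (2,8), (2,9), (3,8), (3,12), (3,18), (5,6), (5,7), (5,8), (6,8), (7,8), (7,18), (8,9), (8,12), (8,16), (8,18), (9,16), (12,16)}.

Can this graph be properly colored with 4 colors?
Yes, G is 4-colorable

A valid 4-coloring: color 1: [8]; color 2: [2, 5, 12, 18]; color 3: [3, 6, 7, 9]; color 4: [16].
(χ(G) = 4 ≤ 4.)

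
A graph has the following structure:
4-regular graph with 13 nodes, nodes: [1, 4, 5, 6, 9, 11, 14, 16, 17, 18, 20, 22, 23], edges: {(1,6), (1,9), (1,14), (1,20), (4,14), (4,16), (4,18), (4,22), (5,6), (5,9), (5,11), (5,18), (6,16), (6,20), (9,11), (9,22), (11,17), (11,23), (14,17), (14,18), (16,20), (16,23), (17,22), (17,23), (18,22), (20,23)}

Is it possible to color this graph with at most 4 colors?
A valid 4-coloring: color 1: [5, 14, 20, 22]; color 2: [4, 6, 9, 23]; color 3: [1, 11, 16, 18]; color 4: [17].
(χ(G) = 4 ≤ 4.)

Yes, G is 4-colorable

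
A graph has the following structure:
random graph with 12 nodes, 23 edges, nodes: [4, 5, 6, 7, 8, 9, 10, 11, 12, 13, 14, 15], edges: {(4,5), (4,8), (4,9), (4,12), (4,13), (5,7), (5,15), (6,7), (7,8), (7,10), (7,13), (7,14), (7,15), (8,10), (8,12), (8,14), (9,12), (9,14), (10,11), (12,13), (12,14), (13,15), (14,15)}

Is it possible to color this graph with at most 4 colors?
A valid 4-coloring: color 1: [7, 11, 12]; color 2: [6, 8, 9, 15]; color 3: [4, 10, 14]; color 4: [5, 13].
(χ(G) = 4 ≤ 4.)

Yes, G is 4-colorable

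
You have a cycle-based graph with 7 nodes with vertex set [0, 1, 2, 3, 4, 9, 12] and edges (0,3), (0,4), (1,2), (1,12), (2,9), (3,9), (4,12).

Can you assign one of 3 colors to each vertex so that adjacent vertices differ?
Yes, G is 3-colorable

A valid 3-coloring: color 1: [0, 2, 12]; color 2: [1, 4, 9]; color 3: [3].
(χ(G) = 3 ≤ 3.)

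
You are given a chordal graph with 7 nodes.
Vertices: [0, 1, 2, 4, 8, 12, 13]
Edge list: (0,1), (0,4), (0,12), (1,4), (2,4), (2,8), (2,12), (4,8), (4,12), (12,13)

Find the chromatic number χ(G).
Clique number ω(G) = 3 (lower bound: χ ≥ ω).
The clique on [0, 1, 4] has size 3, forcing χ ≥ 3, and the coloring below uses 3 colors, so χ(G) = 3.
A valid 3-coloring: color 1: [4, 13]; color 2: [1, 8, 12]; color 3: [0, 2].

χ(G) = 3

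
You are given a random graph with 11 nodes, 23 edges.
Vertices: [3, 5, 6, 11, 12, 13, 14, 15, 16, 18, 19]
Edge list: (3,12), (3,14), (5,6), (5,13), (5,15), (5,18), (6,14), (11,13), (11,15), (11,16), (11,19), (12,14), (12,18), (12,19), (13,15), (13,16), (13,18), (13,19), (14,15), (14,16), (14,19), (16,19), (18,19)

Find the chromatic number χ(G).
χ(G) = 4

Clique number ω(G) = 4 (lower bound: χ ≥ ω).
The clique on [11, 13, 16, 19] has size 4, forcing χ ≥ 4, and the coloring below uses 4 colors, so χ(G) = 4.
A valid 4-coloring: color 1: [11, 14, 18]; color 2: [3, 5, 19]; color 3: [6, 12, 13]; color 4: [15, 16].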